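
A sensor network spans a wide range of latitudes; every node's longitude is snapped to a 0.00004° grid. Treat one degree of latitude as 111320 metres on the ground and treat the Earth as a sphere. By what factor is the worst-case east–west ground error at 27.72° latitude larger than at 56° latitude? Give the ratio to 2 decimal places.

With a 0.00004° grid the true value lies within half a step, ±0.00004°/2 = ±2e-05°, of the stored one.
Error at 27.72° = 2e-05° × 111320 × cos 27.72° ≈ 2.2264 × 0.8852 = 1.9709 m.
At 56°: 2e-05° × 111320 × cos 56° = 2e-05 × 111320 × 0.5592 ≈ 1.245 m.
Ratio: 1.9709 / 1.245 = cos 27.72° / cos 56° ≈ 1.5831.

1.58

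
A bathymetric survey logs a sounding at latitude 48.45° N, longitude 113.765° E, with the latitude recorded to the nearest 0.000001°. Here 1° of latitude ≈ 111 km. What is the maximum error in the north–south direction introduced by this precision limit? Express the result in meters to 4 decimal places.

0.0555 meters

Rounding to 6 decimal places leaves the latitude within ±5e-07° of the true value.
Along the meridian that is 5e-07° × 111000 m/° = 0.0555 m.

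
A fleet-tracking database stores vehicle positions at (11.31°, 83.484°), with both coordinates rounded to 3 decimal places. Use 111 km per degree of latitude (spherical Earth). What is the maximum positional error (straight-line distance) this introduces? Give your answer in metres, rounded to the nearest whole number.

78 metres

Rounding to 3 decimal places leaves each coordinate within ±0.0005° of the true value.
Latitude error → 0.0005 × 111000 = 55.5 m along the meridian.
East–west component at 11.31°: 0.0005° × 111000 × cos 11.31° ≈ 0.0005 × 108844 ≈ 54.4222 m.
The two errors are perpendicular, so the maximum displacement is √(55.5² + 54.4222²) ≈ 77.7305 m.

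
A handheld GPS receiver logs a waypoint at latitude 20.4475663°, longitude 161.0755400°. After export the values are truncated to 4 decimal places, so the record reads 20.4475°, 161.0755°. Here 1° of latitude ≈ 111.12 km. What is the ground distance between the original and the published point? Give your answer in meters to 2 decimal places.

Δlat = 20.4475663 − 20.4475 = +0.0000663°; Δlon = 161.0755400 − 161.0755 = +0.0000400°.
N–S: 0.0000663° × 111120 m/° = 7.36726 m.
E–W at 20.4475°: 0.0000400° × 111120 × cos 20.4475° = 0.0000400 × 111120 × 0.9370 ≈ 4.16475 m.
Combined displacement = (7.36726² + 4.16475²)^½ ≈ 8.46295 m.

8.46 meters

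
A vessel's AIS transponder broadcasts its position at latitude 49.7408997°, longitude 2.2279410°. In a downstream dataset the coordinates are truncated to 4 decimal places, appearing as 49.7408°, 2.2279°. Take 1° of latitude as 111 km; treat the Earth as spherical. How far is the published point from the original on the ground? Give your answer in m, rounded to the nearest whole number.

The latitude changed by +0.0000997° and the longitude by +0.0000410°.
North–south shift: 0.0000997 × 111000 = 11.0667 m.
E–W at 49.7408°: 0.0000410° × 111000 × cos 49.7408° = 0.0000410 × 111000 × 0.6462 ≈ 2.94107 m.
Hypotenuse of the two orthogonal shifts: √(11.0667² + 2.94107²) = 11.4508 m.

11 m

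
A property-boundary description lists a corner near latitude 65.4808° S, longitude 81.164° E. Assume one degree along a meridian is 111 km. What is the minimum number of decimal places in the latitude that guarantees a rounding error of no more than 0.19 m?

6 decimal places

One degree of latitude covers 111000 m.
Rounding to N decimal places gives at most 0.5 × 10⁻ᴺ degrees of error, i.e. 0.5 × 10⁻ᴺ × 111000 m.
Need 0.5 × 111000 × 10⁻ᴺ ≤ 0.19 → 10⁻ᴺ ≤ 3.423e-06, so N ≥ 5.47.
So 6 decimal places suffice (0.0555 m); 5 would allow up to 0.555 m.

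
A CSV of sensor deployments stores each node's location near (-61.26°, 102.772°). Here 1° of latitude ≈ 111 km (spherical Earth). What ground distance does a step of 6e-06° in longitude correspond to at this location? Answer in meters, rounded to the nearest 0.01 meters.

0.32 meters

At 61.26° a degree of longitude is 111000 × cos 61.26° ≈ 53372.8 m, so 6e-06° corresponds to 0.320237 m.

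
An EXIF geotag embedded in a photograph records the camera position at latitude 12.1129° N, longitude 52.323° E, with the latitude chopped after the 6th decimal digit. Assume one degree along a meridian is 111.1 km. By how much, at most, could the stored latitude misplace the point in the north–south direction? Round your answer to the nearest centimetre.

11 centimetres

Truncating at 6 decimal places can drop up to a full unit in the last place, so the latitude may be off by as much as 1e-06°.
North–south distance: 1e-06° × 111100 m/° = 0.1111 m.
That is 0.1111 m = 11.11 cm.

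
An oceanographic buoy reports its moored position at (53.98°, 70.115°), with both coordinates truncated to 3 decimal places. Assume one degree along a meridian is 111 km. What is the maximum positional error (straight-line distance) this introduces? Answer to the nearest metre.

Truncating at 3 decimal places can drop up to a full unit in the last place, so each coordinate may be off by as much as 0.001°.
Latitude error → 0.001 × 111000 = 111 m along the meridian.
E–W at 53.98°: 0.001° × 111000 × cos 53.98° = 0.001 × 111000 × 0.5881 ≈ 65.2755 m.
The two errors are perpendicular, so the maximum displacement is √(111² + 65.2755²) ≈ 128.771 m.

129 metres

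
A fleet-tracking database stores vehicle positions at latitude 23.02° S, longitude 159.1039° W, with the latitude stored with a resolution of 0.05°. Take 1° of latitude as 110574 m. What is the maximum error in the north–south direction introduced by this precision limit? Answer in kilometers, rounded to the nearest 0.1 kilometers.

2.8 kilometers

With a 0.05° grid the true value lies within half a step, ±0.05°/2 = ±0.025°, of the stored one.
Along the meridian that is 0.025° × 110574 m/° = 2764.35 m.
That is 2764.35 m = 2.7644 km.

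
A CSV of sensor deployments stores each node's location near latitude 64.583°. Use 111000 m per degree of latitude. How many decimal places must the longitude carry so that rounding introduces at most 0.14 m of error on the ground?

6

At 64.583° one degree of longitude covers 111000 × cos 64.583° ≈ 111000 × 0.4292 ≈ 47641.5 m.
With N decimal places the half-ulp bound is 0.5·10⁻ᴺ°, or 0.5·10⁻ᴺ × 47641.5 m on the ground.
Need 0.5 × 47641.5 × 10⁻ᴺ ≤ 0.14 → 10⁻ᴺ ≤ 5.877e-06, so N ≥ 5.23.
N = 5 would give 0.238 m (too coarse); N = 6 gives 0.0238 m ≤ 0.14 m.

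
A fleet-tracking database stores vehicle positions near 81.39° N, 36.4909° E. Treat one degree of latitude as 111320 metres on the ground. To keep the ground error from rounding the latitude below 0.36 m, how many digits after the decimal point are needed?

6 decimal places

One degree of latitude covers 111320 m.
Rounding to N decimal places gives at most 0.5 × 10⁻ᴺ degrees of error, i.e. 0.5 × 10⁻ᴺ × 111320 m.
Need 0.5 × 111320 × 10⁻ᴺ ≤ 0.36 → 10⁻ᴺ ≤ 6.468e-06, so N ≥ 5.19.
So 6 decimal places suffice (0.0557 m); 5 would allow up to 0.557 m.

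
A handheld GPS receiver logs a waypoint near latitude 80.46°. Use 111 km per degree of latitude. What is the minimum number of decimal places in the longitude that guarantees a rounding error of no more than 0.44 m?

At 80.46° one degree of longitude covers 111000 × cos 80.46° ≈ 111000 × 0.1657 ≈ 18396.7 m.
With N decimal places the half-ulp bound is 0.5·10⁻ᴺ°, or 0.5·10⁻ᴺ × 18396.7 m on the ground.
Need 0.5 × 18396.7 × 10⁻ᴺ ≤ 0.44 → 10⁻ᴺ ≤ 4.783e-05, so N ≥ 4.32.
So 5 decimal places suffice (0.092 m); 4 would allow up to 0.92 m.

5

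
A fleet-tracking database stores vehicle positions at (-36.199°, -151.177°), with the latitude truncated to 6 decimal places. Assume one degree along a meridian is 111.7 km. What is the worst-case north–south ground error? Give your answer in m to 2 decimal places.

0.11 m

Truncating at 6 decimal places can drop up to a full unit in the last place, so the latitude may be off by as much as 1e-06°.
So the N–S error is at most 1e-06 × 111700 = 0.1117 m.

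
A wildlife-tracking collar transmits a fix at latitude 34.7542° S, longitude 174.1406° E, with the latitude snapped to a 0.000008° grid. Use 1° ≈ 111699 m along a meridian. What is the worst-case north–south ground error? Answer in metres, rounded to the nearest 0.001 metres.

With a 0.000008° grid the true value lies within half a step, ±0.000008°/2 = ±4e-06°, of the stored one.
So the N–S error is at most 4e-06 × 111699 = 0.446796 m.

0.447 metres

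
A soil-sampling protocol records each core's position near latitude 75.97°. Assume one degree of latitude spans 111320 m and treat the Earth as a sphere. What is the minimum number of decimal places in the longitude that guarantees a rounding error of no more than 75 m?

At 75.97° one degree of longitude covers 111320 × cos 75.97° ≈ 111320 × 0.2424 ≈ 26987.3 m.
Rounding to N decimal places gives at most 0.5 × 10⁻ᴺ degrees of error, i.e. 0.5 × 10⁻ᴺ × 26987.3 m.
Setting 13493.6 × 10⁻ᴺ ≤ 75 gives 10ᴺ ≥ 179.9, i.e. N ≥ 2.26.
N = 2 would give 135 m (too coarse); N = 3 gives 13.5 m ≤ 75 m.

3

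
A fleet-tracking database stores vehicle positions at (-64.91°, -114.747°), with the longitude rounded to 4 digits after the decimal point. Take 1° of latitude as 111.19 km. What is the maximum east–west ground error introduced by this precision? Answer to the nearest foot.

Rounding to 4 decimal places leaves the longitude within ±5e-05° of the true value.
At latitude 64.91° a degree of longitude spans 111190 m × cos 64.91° = 111190 × 0.4240 ≈ 47149.2 m.
So at most 5e-05° × 47149.2 ≈ 2.35746 m east–west.
Converting: 2.35746 m × 3.2808 ft/m ≈ 7.7344 ft.

8 feet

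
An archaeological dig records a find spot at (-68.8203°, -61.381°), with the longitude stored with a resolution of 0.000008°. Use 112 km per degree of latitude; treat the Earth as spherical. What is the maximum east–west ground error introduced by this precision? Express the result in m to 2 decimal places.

With a 0.000008° grid the true value lies within half a step, ±0.000008°/2 = ±4e-06°, of the stored one.
Parallels shrink by cos φ, so at 68.8203° a degree of longitude is 112000 × 0.3613 ≈ 40465 m.
Maximum E–W displacement: 4e-06 × 40465 = 0.16186 m.

0.16 m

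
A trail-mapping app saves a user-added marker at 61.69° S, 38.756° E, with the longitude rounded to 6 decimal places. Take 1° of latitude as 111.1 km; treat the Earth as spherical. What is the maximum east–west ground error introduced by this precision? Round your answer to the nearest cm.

Rounding to 6 decimal places leaves the longitude within ±5e-07° of the true value.
At latitude 61.69° a degree of longitude spans 111100 m × cos 61.69° = 111100 × 0.4742 ≈ 52688.3 m.
East–west error: 5e-07° × 52688.3 m/° ≈ 0.0263441 m.
That is 0.0263441 m = 2.6344 cm.

3 cm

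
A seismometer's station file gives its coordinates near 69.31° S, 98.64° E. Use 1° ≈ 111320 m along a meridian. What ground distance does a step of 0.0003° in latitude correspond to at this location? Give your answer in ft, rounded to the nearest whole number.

110 ft

0.0003° × 111320 m/° = 33.396 m.
In feet: 33.396 m ÷ 0.3048 ≈ 109.57 ft.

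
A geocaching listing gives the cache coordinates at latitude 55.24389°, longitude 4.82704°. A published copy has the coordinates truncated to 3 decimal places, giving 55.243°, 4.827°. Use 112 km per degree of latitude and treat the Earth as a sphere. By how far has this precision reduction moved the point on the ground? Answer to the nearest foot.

The latitude changed by +0.00089° and the longitude by +0.00004°.
N–S: 0.00089° × 112000 m/° = 99.68 m.
E–W at 55.243°: 0.00004° × 112000 × cos 55.243° = 0.00004 × 112000 × 0.5701 ≈ 2.55404 m.
Hypotenuse of the two orthogonal shifts: √(99.68² + 2.55404²) = 99.7127 m.
In feet: 99.7127 m ÷ 0.3048 ≈ 327.14 ft.

327 feet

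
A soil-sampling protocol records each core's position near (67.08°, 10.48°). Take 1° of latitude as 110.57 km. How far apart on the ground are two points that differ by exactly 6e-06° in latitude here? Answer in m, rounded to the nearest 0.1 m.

6e-06° × 110570 m/° = 0.66342 m.

0.7 m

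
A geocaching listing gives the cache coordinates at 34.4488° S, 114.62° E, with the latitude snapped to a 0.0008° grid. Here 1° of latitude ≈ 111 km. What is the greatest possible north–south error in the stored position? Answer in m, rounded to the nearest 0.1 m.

44.4 m

With a 0.0008° grid the true value lies within half a step, ±0.0008°/2 = ±0.0004°, of the stored one.
Along the meridian that is 0.0004° × 111000 m/° = 44.4 m.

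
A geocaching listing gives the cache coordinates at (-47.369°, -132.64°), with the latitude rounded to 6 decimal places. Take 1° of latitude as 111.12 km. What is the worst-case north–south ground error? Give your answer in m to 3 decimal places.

Rounding to 6 decimal places leaves the latitude within ±5e-07° of the true value.
So the N–S error is at most 5e-07 × 111120 = 0.05556 m.

0.056 m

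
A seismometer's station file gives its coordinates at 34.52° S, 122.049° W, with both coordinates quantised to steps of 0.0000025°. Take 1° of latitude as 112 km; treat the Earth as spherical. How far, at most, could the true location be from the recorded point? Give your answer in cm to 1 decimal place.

18.1 cm

With a 0.0000025° grid the true value lies within half a step, ±0.0000025°/2 = ±1.25e-06°, of the stored one.
North–south component: 1.25e-06° × 112000 = 0.14 m.
Longitude error → 1.25e-06 × 112000 × cos 34.52° = 1.25e-06 × 112000 × 0.8239 ≈ 0.11535 m.
Combining orthogonally: (0.14² + 0.11535²)^½ ≈ 0.181399 m.
That is 0.181399 m = 18.14 cm.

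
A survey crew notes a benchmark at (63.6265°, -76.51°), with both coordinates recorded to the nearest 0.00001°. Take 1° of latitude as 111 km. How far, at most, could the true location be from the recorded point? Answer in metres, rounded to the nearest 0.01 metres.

0.61 metres

Rounding to 5 decimal places leaves each coordinate within ±5e-06° of the true value.
N–S: 5e-06° × 111000 m/° = 0.555 m.
Longitude error → 5e-06 × 111000 × cos 63.6265° = 5e-06 × 111000 × 0.4442 ≈ 0.246543 m.
The two errors are perpendicular, so the maximum displacement is √(0.555² + 0.246543²) ≈ 0.607296 m.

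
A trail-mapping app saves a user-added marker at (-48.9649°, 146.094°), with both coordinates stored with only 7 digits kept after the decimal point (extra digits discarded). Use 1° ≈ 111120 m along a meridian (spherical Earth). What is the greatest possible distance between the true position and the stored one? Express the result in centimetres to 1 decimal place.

1.3 centimetres

Truncating at 7 decimal places can drop up to a full unit in the last place, so each coordinate may be off by as much as 1e-07°.
Latitude error → 1e-07 × 111120 = 0.011112 m along the meridian.
East–west component at 48.9649°: 1e-07° × 111120 × cos 48.9649° ≈ 1e-07 × 72952.6 ≈ 0.00729526 m.
The two errors are perpendicular, so the maximum displacement is √(0.011112² + 0.00729526²) ≈ 0.0132928 m.
That is 0.0132928 m = 1.3293 cm.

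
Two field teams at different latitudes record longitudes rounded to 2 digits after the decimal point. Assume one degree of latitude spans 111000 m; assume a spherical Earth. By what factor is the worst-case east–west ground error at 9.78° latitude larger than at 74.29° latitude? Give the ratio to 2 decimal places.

3.64

Rounding to 2 decimal places leaves the longitude within ±0.005° of the true value.
At 9.78°: 0.005° × 111000 × cos 9.78° = 0.005 × 111000 × 0.9855 ≈ 546.93 m.
Error at 74.29° = 0.005° × 111000 × cos 74.29° ≈ 555 × 0.2708 = 150.28 m.
Ratio: 546.93 / 150.28 = cos 9.78° / cos 74.29° ≈ 3.6395.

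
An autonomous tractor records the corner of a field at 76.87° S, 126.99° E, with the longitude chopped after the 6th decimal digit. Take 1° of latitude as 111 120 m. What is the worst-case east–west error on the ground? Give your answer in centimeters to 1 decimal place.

2.5 centimeters

Truncating at 6 decimal places can drop up to a full unit in the last place, so the longitude may be off by as much as 1e-06°.
One degree of longitude at 76.87° is 111120 × cos 76.87° ≈ 111120 × 0.2272 = 25242.2 m.
East–west error: 1e-06° × 25242.2 m/° ≈ 0.0252422 m.
That is 0.0252422 m = 2.5242 cm.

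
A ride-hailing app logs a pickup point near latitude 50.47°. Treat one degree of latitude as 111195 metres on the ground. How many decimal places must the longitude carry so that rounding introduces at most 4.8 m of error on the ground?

4 decimal places

At 50.47° one degree of longitude covers 111195 × cos 50.47° ≈ 111195 × 0.6365 ≈ 70773.6 m.
Rounding to N decimal places gives at most 0.5 × 10⁻ᴺ degrees of error, i.e. 0.5 × 10⁻ᴺ × 70773.6 m.
Need 0.5 × 70773.6 × 10⁻ᴺ ≤ 4.8 → 10⁻ᴺ ≤ 1.356e-04, so N ≥ 3.87.
At 3 places the error can reach 35.4 m, but 4 places keeps it to 3.54 m.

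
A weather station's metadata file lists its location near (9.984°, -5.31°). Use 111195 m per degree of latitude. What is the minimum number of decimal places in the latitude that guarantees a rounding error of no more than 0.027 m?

One degree of latitude covers 111195 m.
Rounding to N decimal places gives at most 0.5 × 10⁻ᴺ degrees of error, i.e. 0.5 × 10⁻ᴺ × 111195 m.
Need 0.5 × 111195 × 10⁻ᴺ ≤ 0.027 → 10⁻ᴺ ≤ 4.856e-07, so N ≥ 6.31.
N = 6 would give 0.0556 m (too coarse); N = 7 gives 0.00556 m ≤ 0.027 m.

7 decimal places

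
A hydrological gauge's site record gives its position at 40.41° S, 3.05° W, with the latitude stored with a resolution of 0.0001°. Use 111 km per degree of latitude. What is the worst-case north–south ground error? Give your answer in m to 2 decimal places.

With a 0.0001° grid the true value lies within half a step, ±0.0001°/2 = ±5e-05°, of the stored one.
So the N–S error is at most 5e-05 × 111000 = 5.55 m.

5.55 m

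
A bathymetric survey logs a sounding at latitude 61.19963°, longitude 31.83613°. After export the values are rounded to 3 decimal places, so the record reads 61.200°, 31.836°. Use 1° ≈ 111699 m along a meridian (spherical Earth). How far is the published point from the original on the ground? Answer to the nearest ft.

138 ft

The latitude changed by -0.00037° and the longitude by +0.00013°.
N–S: -0.00037° × 111699 m/° = -41.3286 m.
E–W at 61.2°: 0.00013° × 111699 × cos 61.2° = 0.00013 × 111699 × 0.4818 ≈ 6.99548 m.
Combined displacement = (41.3286² + 6.99548²)^½ ≈ 41.9165 m.
Converting: 41.9165 m × 3.2808 ft/m ≈ 137.52 ft.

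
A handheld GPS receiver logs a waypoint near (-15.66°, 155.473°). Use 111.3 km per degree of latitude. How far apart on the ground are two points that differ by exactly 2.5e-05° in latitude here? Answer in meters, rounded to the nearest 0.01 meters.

2.5e-05° × 111300 m/° = 2.7825 m.

2.78 meters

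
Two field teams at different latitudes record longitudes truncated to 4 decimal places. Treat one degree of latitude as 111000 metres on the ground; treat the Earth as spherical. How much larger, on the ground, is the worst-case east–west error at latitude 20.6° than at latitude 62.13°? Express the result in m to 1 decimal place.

Truncating at 4 decimal places can drop up to a full unit in the last place, so the longitude may be off by as much as 0.0001°.
At 20.6°: 0.0001° × 111000 × cos 20.6° = 0.0001 × 111000 × 0.9361 ≈ 10.39 m.
At 62.13°: 0.0001° × 111000 × cos 62.13° = 0.0001 × 111000 × 0.4675 ≈ 5.1889 m.
So the lower-latitude error exceeds the higher by 10.39 − 5.1889 = 5.2014 m.

5.2 m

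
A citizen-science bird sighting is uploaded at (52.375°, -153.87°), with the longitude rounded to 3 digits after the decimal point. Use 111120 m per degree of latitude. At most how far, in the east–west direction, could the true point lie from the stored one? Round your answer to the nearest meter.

34 meters

Rounding to 3 decimal places leaves the longitude within ±0.0005° of the true value.
At latitude 52.375° a degree of longitude spans 111120 m × cos 52.375° = 111120 × 0.6105 ≈ 67837.7 m.
Maximum E–W displacement: 0.0005 × 67837.7 = 33.9189 m.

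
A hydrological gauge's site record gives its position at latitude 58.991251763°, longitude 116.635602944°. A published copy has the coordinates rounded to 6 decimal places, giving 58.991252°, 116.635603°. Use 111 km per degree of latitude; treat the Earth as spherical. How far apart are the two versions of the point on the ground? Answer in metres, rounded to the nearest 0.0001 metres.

0.0265 metres

The latitude changed by -0.000000237° and the longitude by -0.000000056°.
North–south shift: -0.000000237 × 111000 = -0.026307 m.
East–west at this latitude: -0.000000056° × 111000 × cos 58.9913° ≈ -0.000000056 × 57183.8 = -0.00320229 m.
Distance: √(0.026307² + 0.00320229²) ≈ 0.0265012 m.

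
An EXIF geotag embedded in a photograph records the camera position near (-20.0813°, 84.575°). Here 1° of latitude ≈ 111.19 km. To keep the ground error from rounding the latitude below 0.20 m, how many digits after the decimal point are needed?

One degree of latitude covers 111190 m.
With N decimal places the half-ulp bound is 0.5·10⁻ᴺ°, or 0.5·10⁻ᴺ × 111190 m on the ground.
Setting 55595 × 10⁻ᴺ ≤ 0.20 gives 10ᴺ ≥ 2.78e+05, i.e. N ≥ 5.44.
So 6 decimal places suffice (0.0556 m); 5 would allow up to 0.556 m.

6 decimal places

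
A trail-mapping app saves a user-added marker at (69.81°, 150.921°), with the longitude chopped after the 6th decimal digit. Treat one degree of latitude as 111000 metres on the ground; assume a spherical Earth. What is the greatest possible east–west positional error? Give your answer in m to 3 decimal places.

0.038 m

Truncating at 6 decimal places can drop up to a full unit in the last place, so the longitude may be off by as much as 1e-06°.
One degree of longitude at 69.81° is 111000 × cos 69.81° ≈ 111000 × 0.3451 = 38309.9 m.
So at most 1e-06° × 38309.9 ≈ 0.0383099 m east–west.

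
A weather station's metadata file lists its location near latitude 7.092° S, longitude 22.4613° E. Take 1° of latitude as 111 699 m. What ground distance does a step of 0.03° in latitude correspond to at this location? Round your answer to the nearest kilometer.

0.03° × 111699 m/° = 3350.97 m.
That is 3350.97 m = 3.351 km.

3 kilometers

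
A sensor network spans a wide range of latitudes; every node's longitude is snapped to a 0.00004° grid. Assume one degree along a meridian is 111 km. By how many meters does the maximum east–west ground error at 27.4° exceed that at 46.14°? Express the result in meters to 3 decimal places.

0.433 meters

With a 0.00004° grid the true value lies within half a step, ±0.00004°/2 = ±2e-05°, of the stored one.
At 27.4°: 2e-05° × 111000 × cos 27.4° = 2e-05 × 111000 × 0.8878 ≈ 1.971 m.
Error at 46.14° = 2e-05° × 111000 × cos 46.14° ≈ 2.22 × 0.6929 = 1.5382 m.
So the lower-latitude error exceeds the higher by 1.971 − 1.5382 = 0.43272 m.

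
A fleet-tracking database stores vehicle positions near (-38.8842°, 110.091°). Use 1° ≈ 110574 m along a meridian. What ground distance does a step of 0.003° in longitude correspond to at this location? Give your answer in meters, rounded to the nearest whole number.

258 meters

At 38.8842° a degree of longitude is 110574 × cos 38.8842° ≈ 86072.6 m, so 0.003° corresponds to 258.218 m.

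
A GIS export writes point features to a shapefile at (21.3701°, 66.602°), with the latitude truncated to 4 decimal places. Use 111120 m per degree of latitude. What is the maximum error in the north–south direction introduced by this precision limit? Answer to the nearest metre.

Truncating at 4 decimal places can drop up to a full unit in the last place, so the latitude may be off by as much as 0.0001°.
Along the meridian that is 0.0001° × 111120 m/° = 11.112 m.

11 metres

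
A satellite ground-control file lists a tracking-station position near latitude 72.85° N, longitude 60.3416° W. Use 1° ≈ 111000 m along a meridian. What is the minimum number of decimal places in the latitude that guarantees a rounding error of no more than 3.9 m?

One degree of latitude covers 111000 m.
N decimal places → at most half a unit in the last place, 0.5 × 10⁻ᴺ° = 111000/2 × 10⁻ᴺ m.
Setting 55500 × 10⁻ᴺ ≤ 3.9 gives 10ᴺ ≥ 1.423e+04, i.e. N ≥ 4.15.
At 4 places the error can reach 5.55 m, but 5 places keeps it to 0.555 m.

5 decimal places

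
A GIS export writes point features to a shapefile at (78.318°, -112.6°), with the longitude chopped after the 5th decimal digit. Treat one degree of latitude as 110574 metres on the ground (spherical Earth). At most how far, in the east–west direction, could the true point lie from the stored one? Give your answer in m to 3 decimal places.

Truncating at 5 decimal places can drop up to a full unit in the last place, so the longitude may be off by as much as 1e-05°.
One degree of longitude at 78.318° is 110574 × cos 78.318° ≈ 110574 × 0.2025 = 22389 m.
East–west error: 1e-05° × 22389 m/° ≈ 0.22389 m.

0.224 m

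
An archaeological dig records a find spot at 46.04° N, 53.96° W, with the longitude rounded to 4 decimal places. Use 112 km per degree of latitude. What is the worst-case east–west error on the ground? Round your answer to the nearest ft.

Rounding to 4 decimal places leaves the longitude within ±5e-05° of the true value.
One degree of longitude at 46.04° is 112000 × cos 46.04° ≈ 112000 × 0.6942 = 77745.5 m.
East–west error: 5e-05° × 77745.5 m/° ≈ 3.88727 m.
In feet: 3.88727 m ÷ 0.3048 ≈ 12.754 ft.

13 ft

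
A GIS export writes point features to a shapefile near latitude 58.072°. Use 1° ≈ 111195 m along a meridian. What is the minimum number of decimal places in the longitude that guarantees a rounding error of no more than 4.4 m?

4

At 58.072° one degree of longitude covers 111195 × cos 58.072° ≈ 111195 × 0.5289 ≈ 58805.8 m.
With N decimal places the half-ulp bound is 0.5·10⁻ᴺ°, or 0.5·10⁻ᴺ × 58805.8 m on the ground.
Need 0.5 × 58805.8 × 10⁻ᴺ ≤ 4.4 → 10⁻ᴺ ≤ 1.496e-04, so N ≥ 3.82.
So 4 decimal places suffice (2.94 m); 3 would allow up to 29.4 m.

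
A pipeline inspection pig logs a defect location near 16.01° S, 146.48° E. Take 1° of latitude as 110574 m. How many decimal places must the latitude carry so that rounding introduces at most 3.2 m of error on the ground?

One degree of latitude covers 110574 m.
Rounding to N decimal places gives at most 0.5 × 10⁻ᴺ degrees of error, i.e. 0.5 × 10⁻ᴺ × 110574 m.
Setting 55287 × 10⁻ᴺ ≤ 3.2 gives 10ᴺ ≥ 1.728e+04, i.e. N ≥ 4.24.
N = 4 would give 5.53 m (too coarse); N = 5 gives 0.553 m ≤ 3.2 m.

5 decimal places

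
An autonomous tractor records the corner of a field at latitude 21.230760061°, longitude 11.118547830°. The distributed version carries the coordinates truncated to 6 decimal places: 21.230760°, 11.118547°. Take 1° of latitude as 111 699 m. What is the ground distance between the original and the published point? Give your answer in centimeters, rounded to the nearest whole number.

Δlat = 21.230760061 − 21.230760 = +0.000000061°; Δlon = 11.118547830 − 11.118547 = +0.000000830°.
North–south shift: 0.000000061 × 111699 = 0.00681364 m.
East–west at this latitude: 0.000000830° × 111699 × cos 21.2308° ≈ 0.000000830 × 104118 = 0.0864179 m.
Distance: √(0.00681364² + 0.0864179²) ≈ 0.0866861 m.
That is 0.0866861 m = 8.6686 cm.

9 centimeters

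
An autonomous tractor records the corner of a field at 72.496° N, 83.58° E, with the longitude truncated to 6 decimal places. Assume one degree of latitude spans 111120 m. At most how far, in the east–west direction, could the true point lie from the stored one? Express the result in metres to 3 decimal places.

0.033 metres

Truncating at 6 decimal places can drop up to a full unit in the last place, so the longitude may be off by as much as 1e-06°.
One degree of longitude at 72.496° is 111120 × cos 72.496° ≈ 111120 × 0.3008 = 33421.8 m.
Maximum E–W displacement: 1e-06 × 33421.8 = 0.0334218 m.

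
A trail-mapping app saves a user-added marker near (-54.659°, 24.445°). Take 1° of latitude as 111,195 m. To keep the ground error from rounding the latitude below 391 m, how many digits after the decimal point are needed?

One degree of latitude covers 111195 m.
With N decimal places the half-ulp bound is 0.5·10⁻ᴺ°, or 0.5·10⁻ᴺ × 111195 m on the ground.
Need 0.5 × 111195 × 10⁻ᴺ ≤ 391 → 10⁻ᴺ ≤ 7.033e-03, so N ≥ 2.15.
At 2 places the error can reach 556 m, but 3 places keeps it to 55.6 m.

3 decimal places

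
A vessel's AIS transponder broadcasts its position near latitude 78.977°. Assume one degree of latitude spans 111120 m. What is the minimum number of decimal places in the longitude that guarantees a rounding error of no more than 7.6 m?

At 78.977° one degree of longitude covers 111120 × cos 78.977° ≈ 111120 × 0.1912 ≈ 21246.5 m.
N decimal places → at most half a unit in the last place, 0.5 × 10⁻ᴺ° = 21246.5/2 × 10⁻ᴺ m.
Setting 10623.2 × 10⁻ᴺ ≤ 7.6 gives 10ᴺ ≥ 1398, i.e. N ≥ 3.15.
N = 3 would give 10.6 m (too coarse); N = 4 gives 1.06 m ≤ 7.6 m.

4 decimal places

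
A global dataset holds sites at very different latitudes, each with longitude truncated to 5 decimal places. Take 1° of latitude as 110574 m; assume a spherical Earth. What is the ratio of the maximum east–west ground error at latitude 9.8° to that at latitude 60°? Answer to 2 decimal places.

Truncating at 5 decimal places can drop up to a full unit in the last place, so the longitude may be off by as much as 1e-05°.
At 9.8°: 1e-05° × 110574 × cos 9.8° = 1e-05 × 110574 × 0.9854 ≈ 1.0896 m.
At 60°: 1e-05° × 110574 × cos 60° = 1e-05 × 110574 × 0.5000 ≈ 0.55287 m.
The ratio reduces to cos 9.8° / cos 60° = 0.9854/0.5000 ≈ 1.9708.

1.97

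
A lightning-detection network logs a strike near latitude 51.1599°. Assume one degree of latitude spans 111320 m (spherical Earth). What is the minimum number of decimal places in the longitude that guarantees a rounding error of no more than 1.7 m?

At 51.1599° one degree of longitude covers 111320 × cos 51.1599° ≈ 111320 × 0.6271 ≈ 69814.2 m.
Rounding to N decimal places gives at most 0.5 × 10⁻ᴺ degrees of error, i.e. 0.5 × 10⁻ᴺ × 69814.2 m.
Setting 34907.1 × 10⁻ᴺ ≤ 1.7 gives 10ᴺ ≥ 2.053e+04, i.e. N ≥ 4.31.
N = 4 would give 3.49 m (too coarse); N = 5 gives 0.349 m ≤ 1.7 m.

5 decimal places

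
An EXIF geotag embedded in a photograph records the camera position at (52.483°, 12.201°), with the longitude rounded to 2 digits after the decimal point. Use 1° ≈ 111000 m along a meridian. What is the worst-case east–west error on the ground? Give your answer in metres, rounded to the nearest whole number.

Rounding to 2 decimal places leaves the longitude within ±0.005° of the true value.
Parallels shrink by cos φ, so at 52.483° a degree of longitude is 111000 × 0.6090 ≈ 67598.6 m.
East–west error: 0.005° × 67598.6 m/° ≈ 337.993 m.

338 metres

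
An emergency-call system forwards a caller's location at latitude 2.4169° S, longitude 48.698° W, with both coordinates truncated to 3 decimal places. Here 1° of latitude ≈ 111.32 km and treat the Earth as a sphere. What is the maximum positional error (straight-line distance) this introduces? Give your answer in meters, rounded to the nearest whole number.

157 meters

Truncating at 3 decimal places can drop up to a full unit in the last place, so each coordinate may be off by as much as 0.001°.
Latitude error → 0.001 × 111320 = 111.32 m along the meridian.
East–west component at 2.4169°: 0.001° × 111320 × cos 2.4169° ≈ 0.001 × 111221 ≈ 111.221 m.
The two errors are perpendicular, so the maximum displacement is √(111.32² + 111.221²) ≈ 157.36 m.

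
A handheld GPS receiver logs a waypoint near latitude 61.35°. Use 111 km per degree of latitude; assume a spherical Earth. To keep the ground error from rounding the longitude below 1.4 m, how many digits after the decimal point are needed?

5

At 61.35° one degree of longitude covers 111000 × cos 61.35° ≈ 111000 × 0.4795 ≈ 53219.8 m.
Rounding to N decimal places gives at most 0.5 × 10⁻ᴺ degrees of error, i.e. 0.5 × 10⁻ᴺ × 53219.8 m.
Need 0.5 × 53219.8 × 10⁻ᴺ ≤ 1.4 → 10⁻ᴺ ≤ 5.261e-05, so N ≥ 4.28.
At 4 places the error can reach 2.66 m, but 5 places keeps it to 0.266 m.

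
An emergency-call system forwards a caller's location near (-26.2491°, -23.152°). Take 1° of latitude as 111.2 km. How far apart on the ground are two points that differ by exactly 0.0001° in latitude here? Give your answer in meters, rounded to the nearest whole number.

11 meters

0.0001° × 111200 m/° = 11.12 m.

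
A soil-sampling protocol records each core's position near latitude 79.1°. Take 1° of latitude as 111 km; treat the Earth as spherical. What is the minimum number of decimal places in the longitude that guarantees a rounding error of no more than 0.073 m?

At 79.1° one degree of longitude covers 111000 × cos 79.1° ≈ 111000 × 0.1891 ≈ 20989.6 m.
Rounding to N decimal places gives at most 0.5 × 10⁻ᴺ degrees of error, i.e. 0.5 × 10⁻ᴺ × 20989.6 m.
Need 0.5 × 20989.6 × 10⁻ᴺ ≤ 0.073 → 10⁻ᴺ ≤ 6.956e-06, so N ≥ 5.16.
At 5 places the error can reach 0.105 m, but 6 places keeps it to 0.0105 m.

6 decimal places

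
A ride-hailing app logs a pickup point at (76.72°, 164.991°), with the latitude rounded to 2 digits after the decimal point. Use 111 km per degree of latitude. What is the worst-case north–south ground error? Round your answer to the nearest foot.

1821 feet

Rounding to 2 decimal places leaves the latitude within ±0.005° of the true value.
Along the meridian that is 0.005° × 111000 m/° = 555 m.
Converting: 555 m × 3.2808 ft/m ≈ 1820.9 ft.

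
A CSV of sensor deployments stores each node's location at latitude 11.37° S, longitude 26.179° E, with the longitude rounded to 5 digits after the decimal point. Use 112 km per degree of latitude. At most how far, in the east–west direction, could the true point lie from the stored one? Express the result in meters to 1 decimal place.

Rounding to 5 decimal places leaves the longitude within ±5e-06° of the true value.
At latitude 11.37° a degree of longitude spans 112000 m × cos 11.37° = 112000 × 0.9804 ≈ 109802 m.
Maximum E–W displacement: 5e-06 × 109802 = 0.54901 m.

0.5 meters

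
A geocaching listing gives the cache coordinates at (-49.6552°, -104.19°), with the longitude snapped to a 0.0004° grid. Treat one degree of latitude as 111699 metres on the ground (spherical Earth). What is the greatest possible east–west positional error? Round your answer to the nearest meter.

14 meters

With a 0.0004° grid the true value lies within half a step, ±0.0004°/2 = ±0.0002°, of the stored one.
At latitude 49.6552° a degree of longitude spans 111699 m × cos 49.6552° = 111699 × 0.6474 ≈ 72312.4 m.
So at most 0.0002° × 72312.4 ≈ 14.4625 m east–west.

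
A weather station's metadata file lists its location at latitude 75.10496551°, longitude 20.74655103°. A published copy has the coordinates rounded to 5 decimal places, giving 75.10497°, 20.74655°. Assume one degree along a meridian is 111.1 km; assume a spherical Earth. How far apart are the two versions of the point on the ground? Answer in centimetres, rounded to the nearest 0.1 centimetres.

The latitude changed by -0.00000449° and the longitude by +0.00000103°.
N–S: -0.00000449° × 111100 m/° = -0.498839 m.
E–W at 75.105°: 0.00000103° × 111100 × cos 75.105° = 0.00000103 × 111100 × 0.2570 ≈ 0.0294149 m.
Combined displacement = (0.498839² + 0.0294149²)^½ ≈ 0.499705 m.
That is 0.499705 m = 49.971 cm.

50.0 centimetres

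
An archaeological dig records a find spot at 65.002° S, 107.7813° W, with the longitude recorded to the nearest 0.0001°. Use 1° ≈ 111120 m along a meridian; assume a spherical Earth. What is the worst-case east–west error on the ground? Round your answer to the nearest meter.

2 meters

Rounding to 4 decimal places leaves the longitude within ±5e-05° of the true value.
At latitude 65.002° a degree of longitude spans 111120 m × cos 65.002° = 111120 × 0.4226 ≈ 46957.8 m.
East–west error: 5e-05° × 46957.8 m/° ≈ 2.34789 m.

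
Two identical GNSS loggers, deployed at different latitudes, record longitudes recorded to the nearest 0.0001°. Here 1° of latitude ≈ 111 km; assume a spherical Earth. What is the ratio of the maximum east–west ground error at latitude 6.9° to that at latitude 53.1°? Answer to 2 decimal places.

1.65

Rounding to 4 decimal places leaves the longitude within ±5e-05° of the true value.
At 6.9°: 5e-05° × 111000 × cos 6.9° = 5e-05 × 111000 × 0.9928 ≈ 5.5098 m.
At 53.1°: 5e-05° × 111000 × cos 53.1° = 5e-05 × 111000 × 0.6004 ≈ 3.3323 m.
The ratio reduces to cos 6.9° / cos 53.1° = 0.9928/0.6004 ≈ 1.6534.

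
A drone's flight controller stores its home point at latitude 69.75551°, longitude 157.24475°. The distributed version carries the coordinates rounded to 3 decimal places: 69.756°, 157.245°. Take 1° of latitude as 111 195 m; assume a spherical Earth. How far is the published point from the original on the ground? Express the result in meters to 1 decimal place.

The latitude changed by -0.00049° and the longitude by -0.00025°.
N–S: -0.00049° × 111195 m/° = -54.4855 m.
E–W at 69.756°: -0.00025° × 111195 × cos 69.756° = -0.00025 × 111195 × 0.3460 ≈ -9.61889 m.
Hypotenuse of the two orthogonal shifts: √(54.4855² + 9.61889²) = 55.3281 m.

55.3 meters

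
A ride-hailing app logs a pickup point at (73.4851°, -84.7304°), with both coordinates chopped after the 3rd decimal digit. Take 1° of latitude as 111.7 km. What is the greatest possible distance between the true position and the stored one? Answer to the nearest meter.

Truncating at 3 decimal places can drop up to a full unit in the last place, so each coordinate may be off by as much as 0.001°.
N–S: 0.001° × 111700 m/° = 111.7 m.
East–west component at 73.4851°: 0.001° × 111700 × cos 73.4851° ≈ 0.001 × 31752.4 ≈ 31.7524 m.
Worst case both components are at the extreme and orthogonal: √(111.7² + 31.7524²) ≈ 116.125 m.

116 meters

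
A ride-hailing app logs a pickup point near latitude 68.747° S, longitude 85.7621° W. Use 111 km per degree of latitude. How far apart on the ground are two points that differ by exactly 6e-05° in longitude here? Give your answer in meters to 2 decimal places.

At 68.747° a degree of longitude is 111000 × cos 68.747° ≈ 40236 m, so 6e-05° corresponds to 2.41416 m.

2.41 meters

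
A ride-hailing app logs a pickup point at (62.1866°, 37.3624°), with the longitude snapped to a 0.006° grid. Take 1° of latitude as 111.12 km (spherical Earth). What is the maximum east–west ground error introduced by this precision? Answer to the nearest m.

With a 0.006° grid the true value lies within half a step, ±0.006°/2 = ±0.003°, of the stored one.
At latitude 62.1866° a degree of longitude spans 111120 m × cos 62.1866° = 111120 × 0.4666 ≈ 51847.9 m.
East–west error: 0.003° × 51847.9 m/° ≈ 155.544 m.

156 m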